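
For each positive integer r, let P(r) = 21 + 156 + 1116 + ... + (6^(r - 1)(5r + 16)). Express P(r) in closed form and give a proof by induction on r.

P(r) = 6^r(r + 3) - 3

We claim P(r) = 6^r(r + 3) - 3 for all r ≥ 1.
Base case (r = 1): P(1) = 21, and the closed form gives 21. They agree.
Suppose the result is true for r = i, so P(i) = 6^i(i + 3) - 3.
Then P(i+1) = P(i) + (6^i(5i + 21)) = (6^i(i + 3) - 3) + (6^i(5i + 21)).
Simplifying, P(i+1) = 6·6^i·i + 24·6^i - 3 = 6^(i+1)((i+1) + 3) - 3,
which is the closed form with r = i+1.
Hence, by induction on r, the claim holds for every r ≥ 1.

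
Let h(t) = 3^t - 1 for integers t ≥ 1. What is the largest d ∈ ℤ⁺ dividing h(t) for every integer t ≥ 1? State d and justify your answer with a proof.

d = 2

Computing the first values: h(1) = 2 and h(2) = 8; gcd(2, 8) = 2, so d ≤ 2.
We prove 2 | 3^t - 1 for all t ≥ 1 by induction on t.
For the base case t = 1: h(1) = 2 = 2·(1), so 2 | h(1).
Suppose the result is true for t = r, i.e. 2 | h(r). Then
3^{r+1} − 1^{r+1} = 3·3^r − 1·1^r = 3·(3^r − 1^r) + (2)·1^r. The first term is divisible by 2 by the inductive hypothesis, and the second term (2)·1^r is divisible by 2 since 2 | 2. Hence 2 | h(r+1).
Hence, by induction on t, the claim holds for every t ≥ 1.
Therefore the largest such d is 2.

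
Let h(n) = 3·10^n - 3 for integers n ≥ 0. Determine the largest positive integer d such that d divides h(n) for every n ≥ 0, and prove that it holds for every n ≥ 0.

d = 27

Computing the first values: h(0) = 0 and h(1) = 27; gcd(0, 27) = 27, so d ≤ 27.
We prove 27 | 3·10^n - 3 for all n ≥ 0 by induction on n.
When n = 0: h(0) = 0 = 27·(0), so 27 | h(0).
Inductive step: assume the claim holds for n = j, i.e. 27 | h(j). Then
h(j+1) = 3·10^(j+1) - 3 = 10·(3·10^j - 3) + 27 = 10·h(j) + 27. The first term is divisible by 27 by the inductive hypothesis, and 27 is divisible by 27. Hence 27 | h(j+1).
This completes the induction.
Therefore the largest such d is 27.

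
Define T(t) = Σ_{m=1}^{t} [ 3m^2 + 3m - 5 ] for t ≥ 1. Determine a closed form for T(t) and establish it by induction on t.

T(t) = t(t^2 + 3t - 3)

We claim T(t) = t(t^2 + 3t - 3) for all t ≥ 1.
For the base case t = 1: T(1) = 1, and the closed form gives 1. They agree.
Suppose the result is true for t = m, so T(m) = m(m^2 + 3m - 3).
Then T(m+1) = T(m) + (3m^2 + 9m + 1) = (m(m^2 + 3m - 3)) + (3m^2 + 9m + 1).
Simplifying, T(m+1) = (m + 1)(m^2 + 5m + 1) = (m+1)((m+1)^2 + 3(m+1) - 3),
which is the closed form with t = m+1.
By induction, the statement is established for all t ≥ 1.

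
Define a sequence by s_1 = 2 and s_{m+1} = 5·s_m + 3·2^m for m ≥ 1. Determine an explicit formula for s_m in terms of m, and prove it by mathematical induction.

Computing the first terms: s_1 = 2, s_2 = 16, s_3 = 92. This suggests s_m = -2^m + 4·5^(m - 1).
When m = 1: the formula gives 2 = 2 = s_1.
Inductive step: assume the claim holds for m = p, so s_p = -2^p + 4·5^(p - 1).
Then s_{p+1} = 5·s_p + 3·2^p = 5·(-2^p + 4·5^(p - 1)) + 3·2^p = -2^(p + 1) + 4·5^p = -2^(p+1) + 4·5^((p+1) - 1),
which is the claimed formula at m = p+1.
By induction, the statement is established for all m ≥ 1.

s_m = -2^m + 4·5^(m - 1)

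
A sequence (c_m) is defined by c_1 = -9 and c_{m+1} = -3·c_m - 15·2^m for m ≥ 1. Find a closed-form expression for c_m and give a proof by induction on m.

c_m = (-3)^m - 3·2^m

Computing the first terms: c_1 = -9, c_2 = -3, c_3 = -51. This suggests c_m = (-3)^m - 3·2^m.
When m = 1: the formula gives -9 = -9 = c_1.
Inductive step: assume the claim holds for m = k, so c_k = (-3)^k - 3·2^k.
Then c_{k+1} = -3·c_k - 15·2^k = -3·((-3)^k - 3·2^k) - 15·2^k = (-3)^(k + 1) - 3·2^(k + 1),
which is the claimed formula at m = k+1.
This completes the induction.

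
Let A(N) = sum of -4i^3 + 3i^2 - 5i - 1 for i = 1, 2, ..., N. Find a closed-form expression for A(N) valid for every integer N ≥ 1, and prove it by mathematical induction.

We claim A(N) = -N(N^3 + N^2 + 2N + 3) for all N ≥ 1.
For the base case N = 1: A(1) = -7, and the closed form gives -7. They agree.
Inductive step: suppose the statement holds for some i ≥ 1, so A(i) = i(-i^3 - i^2 - 2i - 3).
Then A(i+1) = A(i) + (-4i^3 - 9i^2 - 11i - 7) = (i(-i^3 - i^2 - 2i - 3)) + (-4i^3 - 9i^2 - 11i - 7).
Simplifying, A(i+1) = -(i + 1)(i^3 + 4i^2 + 7i + 7) = -(i+1)((i+1)^3 + (i+1)^2 + 2(i+1) + 3),
which is the closed form with N = i+1.
This completes the induction.

A(N) = -N(N^3 + N^2 + 2N + 3)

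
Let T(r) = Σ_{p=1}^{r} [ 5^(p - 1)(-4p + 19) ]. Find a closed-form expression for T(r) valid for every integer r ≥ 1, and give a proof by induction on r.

T(r) = 5^r(-r + 5) - 5

We claim T(r) = 5^r(-r + 5) - 5 for all r ≥ 1.
When r = 1: T(1) = 15, and the closed form gives 15. They agree.
Inductive step: suppose the statement holds for some p ≥ 1, so T(p) = 5^p(-p + 5) - 5.
Then T(p+1) = T(p) + (5^p(-4p + 15)) = (5^p(-p + 5) - 5) + (5^p(-4p + 15)).
Simplifying, T(p+1) = -5·5^p·p + 20·5^p - 5 = 5^(p+1)(-(p+1) + 5) - 5,
which is the closed form with r = p+1.
By induction, the statement is established for all r ≥ 1.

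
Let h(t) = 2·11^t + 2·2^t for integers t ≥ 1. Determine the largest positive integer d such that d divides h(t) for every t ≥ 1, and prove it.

Computing the first values: h(1) = 26 and h(2) = 250; gcd(26, 250) = 2, so d ≤ 2.
We prove 2 | 2·11^t + 2·2^t for all t ≥ 1 by induction on t.
For the base case t = 1: h(1) = 26 = 2·(13), so 2 | h(1).
Inductive step: suppose the statement holds for some j ≥ 1, i.e. 2 | h(j). Then
h(j+1) − 11·h(j) = (2·11^(j+1) + 2·2^(j+1)) − 11·(2·11^j + 2·2^j) = (2)·2^j·(2 − 11) = (-18)·2^j. Since 2 | h(j) by the inductive hypothesis, 2 | 11·h(j); and 2 | -18 since -18 = 2·-9. Therefore 2 | h(j+1).
By induction, the statement is established for all t ≥ 1.
Therefore the largest such d is 2.

d = 2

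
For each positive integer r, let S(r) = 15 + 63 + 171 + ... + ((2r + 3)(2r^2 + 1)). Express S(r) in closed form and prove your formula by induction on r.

S(r) = r(r^3 + 4r^2 + 5r + 5)

We claim S(r) = r(r^3 + 4r^2 + 5r + 5) for all r ≥ 1.
When r = 1: S(1) = 15, and the closed form gives 15. They agree.
For the inductive step, assume it holds for an arbitrary k ≥ 1, so S(k) = k(k^3 + 4k^2 + 5k + 5).
Then S(k+1) = S(k) + ((2k + 5)(2(k + 1)^2 + 1)) = (k(k^3 + 4k^2 + 5k + 5)) + ((2k + 5)(2(k + 1)^2 + 1)).
Simplifying, S(k+1) = (k + 1)(k^3 + 7k^2 + 16k + 15) = (k+1)((k+1)^3 + 4(k+1)^2 + 5(k+1) + 5),
which is the closed form with r = k+1.
By induction, the statement is established for all r ≥ 1.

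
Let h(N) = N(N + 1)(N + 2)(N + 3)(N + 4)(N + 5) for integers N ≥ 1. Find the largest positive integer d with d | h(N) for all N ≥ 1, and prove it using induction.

Computing the first values: h(1) = 720 and h(2) = 5040; gcd(720, 5040) = 720, so d ≤ 720.
We prove 720 | N(N + 1)(N + 2)(N + 3)(N + 4)(N + 5) for all N ≥ 1 by induction on N.
When N = 1: h(1) = 720 = 720·(1), so 720 | h(1).
Suppose the result is true for N = m, i.e. 720 | h(m). Then
h(m+1) − h(m) = (m+1)·(m+2)·(m+3)·(m+4)·(m+5)·(m+6) − m·(m+1)·(m+2)·(m+3)·(m+4)·(m+5) = (m+1)·(m+2)·(m+3)·(m+4)·(m+5)·[(m+6) − m] = 6·(m+1)·(m+2)·(m+3)·(m+4)·(m+5). The product of 5 consecutive integers is divisible by (5)! = 120, so h(m+1) − h(m) is divisible by 6·120 = 720. By the inductive hypothesis 720 | h(m), hence 720 | h(m+1).
By induction, the statement is established for all N ≥ 1.
Therefore the largest such d is 720.

d = 720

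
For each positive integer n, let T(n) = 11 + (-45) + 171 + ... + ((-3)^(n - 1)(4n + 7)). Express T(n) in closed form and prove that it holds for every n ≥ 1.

We claim T(n) = -(-3)^n(n + 2) + 2 for all n ≥ 1.
When n = 1: T(1) = 11, and the closed form gives 11. They agree.
Suppose the result is true for n = r, so T(r) = -(-3)^r(r + 2) + 2.
Then T(r+1) = T(r) + ((-3)^r(4r + 11)) = (-(-3)^r(r + 2) + 2) + ((-3)^r(4r + 11)).
Simplifying, T(r+1) = -(-3)^(r + 1)r + (-3)^(r + 2) + 2 = -(-3)^(r+1)((r+1) + 2) + 2,
which is the closed form with n = r+1.
By the principle of mathematical induction, the result holds for all n ≥ 1.

T(n) = -(-3)^n(n + 2) + 2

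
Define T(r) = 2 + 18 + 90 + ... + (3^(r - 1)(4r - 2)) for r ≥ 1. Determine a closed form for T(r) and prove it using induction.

We claim T(r) = 2·3^r(r - 1) + 2 for all r ≥ 1.
Base step (r = 1): T(1) = 2, and the closed form gives 2. They agree.
Inductive step: assume the claim holds for r = j, so T(j) = 2·3^j(j - 1) + 2.
Then T(j+1) = T(j) + (3^j(4j + 2)) = (2·3^j(j - 1) + 2) + (3^j(4j + 2)).
Simplifying, T(j+1) = 6·3^j·j + 2 = 2·3^(j+1)((j+1) - 1) + 2,
which is the closed form with r = j+1.
By induction, the statement is established for all r ≥ 1.

T(r) = 2·3^r(r - 1) + 2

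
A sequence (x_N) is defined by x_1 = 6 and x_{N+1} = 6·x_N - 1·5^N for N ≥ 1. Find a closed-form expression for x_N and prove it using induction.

x_N = 5^N + 6^(N - 1)

Computing the first terms: x_1 = 6, x_2 = 31, x_3 = 161. This suggests x_N = 5^N + 6^(N - 1).
Base case (N = 1): the formula gives 6 = 6 = x_1.
Inductive step: assume the claim holds for N = i, so x_i = 5^i + 6^(i - 1).
Then x_{i+1} = 6·x_i - 1·5^i = 6·(5^i + 6^(i - 1)) - 1·5^i = 5^(i + 1) + 6^i = 5^(i+1) + 6^((i+1) - 1),
which is the claimed formula at N = i+1.
By induction, the statement is established for all N ≥ 1.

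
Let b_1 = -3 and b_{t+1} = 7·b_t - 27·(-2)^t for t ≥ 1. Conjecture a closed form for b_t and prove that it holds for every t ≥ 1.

b_t = 3(-2)^t + 3·7^(t - 1)

Computing the first terms: b_1 = -3, b_2 = 33, b_3 = 123. This suggests b_t = 3(-2)^t + 3·7^(t - 1).
When t = 1: the formula gives -3 = -3 = b_1.
Suppose the result is true for t = i, so b_i = 3(-2)^i + 3·7^(i - 1).
Then b_{i+1} = 7·b_i - 27·(-2)^i = 7·(3(-2)^i + 3·7^(i - 1)) - 27·(-2)^i = 3(-2)^(i + 1) + 3·7^i = 3(-2)^(i+1) + 3·7^((i+1) - 1),
which is the claimed formula at t = i+1.
Hence, by induction on t, the claim holds for every t ≥ 1.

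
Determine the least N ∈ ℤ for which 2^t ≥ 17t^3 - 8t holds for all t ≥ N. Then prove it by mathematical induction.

At t = 16: 65536 < 69504, so the inequality fails and N ≥ 17. We prove 2^t ≥ 17t^3 - 8t for all t ≥ 17.
When t = 17: 2^t = 131072 and 17t^3 - 8t = 83385, so 131072 ≥ 83385.
Inductive step: assume the claim holds for t = j, so 2^j ≥ 17j^3 - 8j.
Then 2^(j + 1) = 2·(2^j) ≥ 2·(17j^3 - 8j).
Also, for j ≥ 17 we have 2·(17j^3 - 8j) ≥ 17(j+1)^3 - 8(j+1), since 2·(17j^3 - 8j) − (17(j+1)^3 - 8(j+1)) = 17j^3 - 51j^2 - 59j - 9, which is nonnegative for all j ≥ 17.
Combining, 2^(j + 1) ≥ 17(j+1)^3 - 8(j+1).
By induction, the statement is established for all t ≥ 17.
Hence the smallest such N is 17.

N = 17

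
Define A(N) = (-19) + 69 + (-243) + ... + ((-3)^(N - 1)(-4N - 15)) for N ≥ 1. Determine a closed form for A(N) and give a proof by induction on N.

A(N) = (-3)^N(N + 4) - 4

We claim A(N) = (-3)^N(N + 4) - 4 for all N ≥ 1.
For the base case N = 1: A(1) = -19, and the closed form gives -19. They agree.
Inductive step: assume the claim holds for N = r, so A(r) = (-3)^r(r + 4) - 4.
Then A(r+1) = A(r) + ((-3)^r(-4r - 19)) = ((-3)^r(r + 4) - 4) + ((-3)^r(-4r - 19)).
Simplifying, A(r+1) = -3(-3)^r·r - 15(-3)^r - 4 = (-3)^(r+1)((r+1) + 4) - 4,
which is the closed form with N = r+1.
By induction, the statement is established for all N ≥ 1.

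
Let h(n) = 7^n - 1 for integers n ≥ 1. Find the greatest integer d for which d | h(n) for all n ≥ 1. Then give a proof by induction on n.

d = 6

Computing the first values: h(1) = 6 and h(2) = 48; gcd(6, 48) = 6, so d ≤ 6.
We prove 6 | 7^n - 1 for all n ≥ 1 by induction on n.
Base step (n = 1): h(1) = 6 = 6·(1), so 6 | h(1).
For the inductive step, assume it holds for an arbitrary i ≥ 1, i.e. 6 | h(i). Then
7^{i+1} − 1^{i+1} = 7·7^i − 1·1^i = 7·(7^i − 1^i) + (6)·1^i. The first term is divisible by 6 by the inductive hypothesis, and the second term (6)·1^i is divisible by 6 since 6 | 6. Hence 6 | h(i+1).
By the principle of mathematical induction, the result holds for all n ≥ 1.
Therefore the largest such d is 6.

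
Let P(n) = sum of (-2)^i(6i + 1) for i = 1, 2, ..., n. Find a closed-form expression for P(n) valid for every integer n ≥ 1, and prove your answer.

P(n) = 2(-2)^n(2n + 1) - 2

We claim P(n) = 2(-2)^n(2n + 1) - 2 for all n ≥ 1.
For the base case n = 1: P(1) = -14, and the closed form gives -14. They agree.
Inductive step: assume the claim holds for n = i, so P(i) = 2(-2)^i(2i + 1) - 2.
Then P(i+1) = P(i) + ((-2)^(i + 1)(6i + 7)) = (2(-2)^i(2i + 1) - 2) + ((-2)^(i + 1)(6i + 7)).
Simplifying, P(i+1) = -8(-2)^i·i - 12(-2)^i - 2 = 2(-2)^(i+1)(2(i+1) + 1) - 2,
which is the closed form with n = i+1.
By induction, the statement is established for all n ≥ 1.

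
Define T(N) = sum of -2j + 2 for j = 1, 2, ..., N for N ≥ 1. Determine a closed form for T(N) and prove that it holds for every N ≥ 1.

T(N) = -N(N - 1)

We claim T(N) = -N(N - 1) for all N ≥ 1.
Base step (N = 1): T(1) = 0, and the closed form gives 0. They agree.
Inductive step: suppose the statement holds for some j ≥ 1, so T(j) = j(-j + 1).
Then T(j+1) = T(j) + (-2j) = (j(-j + 1)) + (-2j).
Simplifying, T(j+1) = -j(j + 1) = -(j+1)((j+1) - 1),
which is the closed form with N = j+1.
This completes the induction.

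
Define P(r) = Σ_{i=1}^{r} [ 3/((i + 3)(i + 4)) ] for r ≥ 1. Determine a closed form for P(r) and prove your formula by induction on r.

P(r) = 3r/(4(r + 4))

We claim P(r) = 3r/(4(r + 4)) for all r ≥ 1.
Base case (r = 1): P(1) = 3/20, and the closed form gives 3/20. They agree.
For the inductive step, assume it holds for an arbitrary i ≥ 1, so P(i) = 3i/(4(i + 4)).
Then P(i+1) = P(i) + (3/((i + 4)(i + 5))) = (3i/(4(i + 4))) + (3/((i + 4)(i + 5))).
Simplifying, P(i+1) = 3(i + 1)/(4(i + 5)) = 3(i+1)/(4((i+1) + 4)),
which is the closed form with r = i+1.
This completes the induction.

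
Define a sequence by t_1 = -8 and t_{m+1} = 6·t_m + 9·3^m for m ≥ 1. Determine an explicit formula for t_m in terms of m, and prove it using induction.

t_m = -3^(m + 1) + 6^(m - 1)

Computing the first terms: t_1 = -8, t_2 = -21, t_3 = -45. This suggests t_m = -3^(m + 1) + 6^(m - 1).
Base case (m = 1): the formula gives -8 = -8 = t_1.
Inductive step: assume the claim holds for m = p, so t_p = -3^(p + 1) + 6^(p - 1).
Then t_{p+1} = 6·t_p + 9·3^p = 6·(-3^(p + 1) + 6^(p - 1)) + 9·3^p = -3^(p + 2) + 6^p = -3^((p+1) + 1) + 6^((p+1) - 1),
which is the claimed formula at m = p+1.
This completes the induction.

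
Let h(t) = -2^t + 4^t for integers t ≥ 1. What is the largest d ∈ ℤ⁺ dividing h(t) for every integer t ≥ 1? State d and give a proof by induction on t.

d = 2

Computing the first values: h(1) = 2 and h(2) = 12; gcd(2, 12) = 2, so d ≤ 2.
We prove 2 | -2^t + 4^t for all t ≥ 1 by induction on t.
When t = 1: h(1) = 2 = 2·(1), so 2 | h(1).
Inductive step: assume the claim holds for t = m, i.e. 2 | h(m). Then
4^{m+1} − 2^{m+1} = 4·4^m − 2·2^m = 4·(4^m − 2^m) + (2)·2^m. The first term is divisible by 2 by the inductive hypothesis, and the second term (2)·2^m is divisible by 2 since 2 | 2. Hence 2 | h(m+1).
This completes the induction.
Therefore the largest such d is 2.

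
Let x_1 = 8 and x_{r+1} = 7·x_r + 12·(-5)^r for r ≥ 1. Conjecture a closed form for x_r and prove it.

x_r = -(-5)^r + 3·7^(r - 1)

Computing the first terms: x_1 = 8, x_2 = -4, x_3 = 272. This suggests x_r = -(-5)^r + 3·7^(r - 1).
Base step (r = 1): the formula gives 8 = 8 = x_1.
For the inductive step, assume it holds for an arbitrary p ≥ 1, so x_p = -(-5)^p + 3·7^(p - 1).
Then x_{p+1} = 7·x_p + 12·(-5)^p = 7·(-(-5)^p + 3·7^(p - 1)) + 12·(-5)^p = -(-5)^(p + 1) + 3·7^p = -(-5)^(p+1) + 3·7^((p+1) - 1),
which is the claimed formula at r = p+1.
By induction, the statement is established for all r ≥ 1.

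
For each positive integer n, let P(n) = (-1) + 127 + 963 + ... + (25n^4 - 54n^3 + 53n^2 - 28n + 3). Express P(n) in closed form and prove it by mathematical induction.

P(n) = n(5n^4 - n^3 - n^2 - n - 3)

We claim P(n) = n(5n^4 - n^3 - n^2 - n - 3) for all n ≥ 1.
Base step (n = 1): P(1) = -1, and the closed form gives -1. They agree.
Suppose the result is true for n = r, so P(r) = r(5r^4 - r^3 - r^2 - r - 3).
Then P(r+1) = P(r) + (25r^4 + 46r^3 + 41r^2 + 16r - 1) = (r(5r^4 - r^3 - r^2 - r - 3)) + (25r^4 + 46r^3 + 41r^2 + 16r - 1).
Simplifying, P(r+1) = (r + 1)(5r^4 + 19r^3 + 26r^2 + 14r - 1) = (r+1)(5(r+1)^4 - (r+1)^3 - (r+1)^2 - (r+1) - 3),
which is the closed form with n = r+1.
This completes the induction.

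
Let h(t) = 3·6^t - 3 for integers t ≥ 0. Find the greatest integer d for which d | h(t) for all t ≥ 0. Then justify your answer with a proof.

Computing the first values: h(0) = 0 and h(1) = 15; gcd(0, 15) = 15, so d ≤ 15.
We prove 15 | 3·6^t - 3 for all t ≥ 0 by induction on t.
For the base case t = 0: h(0) = 0 = 15·(0), so 15 | h(0).
For the inductive step, assume it holds for an arbitrary p ≥ 0, i.e. 15 | h(p). Then
h(p+1) = 3·6^(p+1) - 3 = 6·(3·6^p - 3) + 15 = 6·h(p) + 15. The first term is divisible by 15 by the inductive hypothesis, and 15 is divisible by 15. Hence 15 | h(p+1).
Hence, by induction on t, the claim holds for every t ≥ 0.
Therefore the largest such d is 15.

d = 15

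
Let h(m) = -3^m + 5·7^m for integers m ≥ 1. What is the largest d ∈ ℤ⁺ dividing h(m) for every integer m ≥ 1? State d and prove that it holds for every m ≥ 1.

Computing the first values: h(1) = 32 and h(2) = 236; gcd(32, 236) = 4, so d ≤ 4.
We prove 4 | -3^m + 5·7^m for all m ≥ 1 by induction on m.
Base case (m = 1): h(1) = 32 = 4·(8), so 4 | h(1).
Inductive step: suppose the statement holds for some p ≥ 1, i.e. 4 | h(p). Then
h(p+1) − 7·h(p) = (-3^(p+1) + 5·7^(p+1)) − 7·(-3^p + 5·7^p) = (-1)·3^p·(3 − 7) = (4)·3^p. Since 4 | h(p) by the inductive hypothesis, 4 | 7·h(p); and 4 | 4 since 4 = 4·1. Therefore 4 | h(p+1).
By the principle of mathematical induction, the result holds for all m ≥ 1.
Therefore the largest such d is 4.

d = 4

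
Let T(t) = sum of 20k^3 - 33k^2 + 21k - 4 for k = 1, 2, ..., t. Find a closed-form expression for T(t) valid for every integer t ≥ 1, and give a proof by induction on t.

T(t) = t(5t^3 - t^2 - t + 1)

We claim T(t) = t(5t^3 - t^2 - t + 1) for all t ≥ 1.
Base case (t = 1): T(1) = 4, and the closed form gives 4. They agree.
Suppose the result is true for t = k, so T(k) = k(5k^3 - k^2 - k + 1).
Then T(k+1) = T(k) + (20k^3 + 27k^2 + 15k + 4) = (k(5k^3 - k^2 - k + 1)) + (20k^3 + 27k^2 + 15k + 4).
Simplifying, T(k+1) = (k + 1)(5k^3 + 14k^2 + 12k + 4) = (k+1)(5(k+1)^3 - (k+1)^2 - (k+1) + 1),
which is the closed form with t = k+1.
This completes the induction.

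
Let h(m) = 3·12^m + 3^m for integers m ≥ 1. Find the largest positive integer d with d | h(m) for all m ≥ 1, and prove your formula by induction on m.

d = 3

Computing the first values: h(1) = 39 and h(2) = 441; gcd(39, 441) = 3, so d ≤ 3.
We prove 3 | 3·12^m + 3^m for all m ≥ 1 by induction on m.
Base step (m = 1): h(1) = 39 = 3·(13), so 3 | h(1).
For the inductive step, assume it holds for an arbitrary k ≥ 1, i.e. 3 | h(k). Then
h(k+1) − 12·h(k) = (3·12^(k+1) + 3^(k+1)) − 12·(3·12^k + 3^k) = (1)·3^k·(3 − 12) = (-9)·3^k. Since 3 | h(k) by the inductive hypothesis, 3 | 12·h(k); and 3 | -9 since -9 = 3·-3. Therefore 3 | h(k+1).
By induction, the statement is established for all m ≥ 1.
Therefore the largest such d is 3.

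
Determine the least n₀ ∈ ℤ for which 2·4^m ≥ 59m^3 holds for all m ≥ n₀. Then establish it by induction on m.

At m = 6: 8192 < 12744, so the inequality fails and n₀ ≥ 7. We prove 2·4^m ≥ 59m^3 for all m ≥ 7.
When m = 7: 2·4^m = 32768 and 59m^3 = 20237, so 32768 ≥ 20237.
For the inductive step, assume it holds for an arbitrary p ≥ 7, so 2·4^p ≥ 59p^3.
Then 2·4^(p + 1) = 4·(2·4^p) ≥ 4·(59p^3).
Also, for p ≥ 7 we have 4·(59p^3) ≥ 59(p+1)^3, since 4 ≥ (1 + 1/p)^3 for all p ≥ 7.
Combining, 2·4^(p + 1) ≥ 59(p+1)^3.
By induction, the statement is established for all m ≥ 7.
Hence the smallest such n₀ is 7.

n₀ = 7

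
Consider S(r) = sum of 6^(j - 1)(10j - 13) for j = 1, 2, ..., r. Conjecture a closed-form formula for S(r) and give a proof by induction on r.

We claim S(r) = 6^r(2r - 3) + 3 for all r ≥ 1.
When r = 1: S(1) = -3, and the closed form gives -3. They agree.
Inductive step: assume the claim holds for r = j, so S(j) = 6^j(2j - 3) + 3.
Then S(j+1) = S(j) + (6^j(10j - 3)) = (6^j(2j - 3) + 3) + (6^j(10j - 3)).
Simplifying, S(j+1) = 12·6^j·j - 6·6^j + 3 = 6^(j+1)(2(j+1) - 3) + 3,
which is the closed form with r = j+1.
Hence, by induction on r, the claim holds for every r ≥ 1.

S(r) = 6^r(2r - 3) + 3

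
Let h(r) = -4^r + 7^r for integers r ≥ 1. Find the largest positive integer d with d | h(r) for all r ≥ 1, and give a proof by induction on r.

Computing the first values: h(1) = 3 and h(2) = 33; gcd(3, 33) = 3, so d ≤ 3.
We prove 3 | -4^r + 7^r for all r ≥ 1 by induction on r.
Base case (r = 1): h(1) = 3 = 3·(1), so 3 | h(1).
Suppose the result is true for r = p, i.e. 3 | h(p). Then
7^{p+1} − 4^{p+1} = 7·7^p − 4·4^p = 7·(7^p − 4^p) + (3)·4^p. The first term is divisible by 3 by the inductive hypothesis, and the second term (3)·4^p is divisible by 3 since 3 | 3. Hence 3 | h(p+1).
By induction, the statement is established for all r ≥ 1.
Therefore the largest such d is 3.

d = 3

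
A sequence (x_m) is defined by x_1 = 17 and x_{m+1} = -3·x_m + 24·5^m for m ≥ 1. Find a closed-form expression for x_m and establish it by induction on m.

Computing the first terms: x_1 = 17, x_2 = 69, x_3 = 393. This suggests x_m = 2(-3)^(m - 1) + 3·5^m.
Base step (m = 1): the formula gives 17 = 17 = x_1.
Inductive step: suppose the statement holds for some j ≥ 1, so x_j = 2(-3)^(j - 1) + 3·5^j.
Then x_{j+1} = -3·x_j + 24·5^j = -3·(2(-3)^(j - 1) + 3·5^j) + 24·5^j = 2(-3)^j + 3·5^(j + 1) = 2(-3)^((j+1) - 1) + 3·5^(j+1),
which is the claimed formula at m = j+1.
By the principle of mathematical induction, the result holds for all m ≥ 1.

x_m = 2(-3)^(m - 1) + 3·5^m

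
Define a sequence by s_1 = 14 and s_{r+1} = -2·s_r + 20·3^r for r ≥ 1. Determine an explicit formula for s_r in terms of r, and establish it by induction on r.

Computing the first terms: s_1 = 14, s_2 = 32, s_3 = 116. This suggests s_r = -(-2)^r + 4·3^r.
For the base case r = 1: the formula gives 14 = 14 = s_1.
For the inductive step, assume it holds for an arbitrary j ≥ 1, so s_j = -(-2)^j + 4·3^j.
Then s_{j+1} = -2·s_j + 20·3^j = -2·(-(-2)^j + 4·3^j) + 20·3^j = -(-2)^(j + 1) + 4·3^(j + 1),
which is the claimed formula at r = j+1.
This completes the induction.

s_r = -(-2)^r + 4·3^r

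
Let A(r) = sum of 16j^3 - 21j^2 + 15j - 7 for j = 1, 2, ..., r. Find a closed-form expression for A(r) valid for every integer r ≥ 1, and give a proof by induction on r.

We claim A(r) = r(4r - 3)(r^2 + r + 1) for all r ≥ 1.
When r = 1: A(1) = 3, and the closed form gives 3. They agree.
For the inductive step, assume it holds for an arbitrary j ≥ 1, so A(j) = j(4j^3 + j^2 + j - 3).
Then A(j+1) = A(j) + (16j^3 + 27j^2 + 21j + 3) = (j(4j^3 + j^2 + j - 3)) + (16j^3 + 27j^2 + 21j + 3).
Simplifying, A(j+1) = (j + 1)(4j + 1)(j^2 + 3j + 3) = (j+1)(4(j+1) - 3)((j+1)^2 + (j+1) + 1),
which is the closed form with r = j+1.
This completes the induction.

A(r) = r(4r - 3)(r^2 + r + 1)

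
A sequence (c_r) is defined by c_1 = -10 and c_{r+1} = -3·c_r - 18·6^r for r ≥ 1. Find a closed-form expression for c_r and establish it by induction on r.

Computing the first terms: c_1 = -10, c_2 = -78, c_3 = -414. This suggests c_r = 2(-3)^(r - 1) - 2·6^r.
For the base case r = 1: the formula gives -10 = -10 = c_1.
For the inductive step, assume it holds for an arbitrary j ≥ 1, so c_j = 2(-3)^(j - 1) - 2·6^j.
Then c_{j+1} = -3·c_j - 18·6^j = -3·(2(-3)^(j - 1) - 2·6^j) - 18·6^j = 2(-3)^j - 2·6^(j + 1) = 2(-3)^((j+1) - 1) - 2·6^(j+1),
which is the claimed formula at r = j+1.
By the principle of mathematical induction, the result holds for all r ≥ 1.

c_r = 2(-3)^(r - 1) - 2·6^r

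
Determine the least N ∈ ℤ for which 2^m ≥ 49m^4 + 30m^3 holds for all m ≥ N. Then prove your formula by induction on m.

At m = 23: 8388608 < 14077219, so the inequality fails and N ≥ 24. We prove 2^m ≥ 49m^4 + 30m^3 for all m ≥ 24.
Base case (m = 24): 2^m = 16777216 and 49m^4 + 30m^3 = 16671744, so 16777216 ≥ 16671744.
For the inductive step, assume it holds for an arbitrary j ≥ 24, so 2^j ≥ 49j^4 + 30j^3.
Then 2^(j + 1) = 2·(2^j) ≥ 2·(49j^4 + 30j^3).
Also, for j ≥ 24 we have 2·(49j^4 + 30j^3) ≥ 49(j+1)^4 + 30(j+1)^3, since 2·(49j^4 + 30j^3) − (49(j+1)^4 + 30(j+1)^3) = 49j^4 - 166j^3 - 384j^2 - 286j - 79, which is nonnegative for all j ≥ 24.
Combining, 2^(j + 1) ≥ 49(j+1)^4 + 30(j+1)^3.
Hence, by induction on m, the claim holds for every m ≥ 24.
Hence the smallest such N is 24.

N = 24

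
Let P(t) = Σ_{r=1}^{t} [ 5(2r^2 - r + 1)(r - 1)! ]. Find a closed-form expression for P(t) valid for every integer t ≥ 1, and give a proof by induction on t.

P(t) = (10t + 5)t! - 5

We claim P(t) = (10t + 5)t! - 5 for all t ≥ 1.
For the base case t = 1: P(1) = 10, and the closed form gives 10. They agree.
For the inductive step, assume it holds for an arbitrary r ≥ 1, so P(r) = (10r + 5)r! - 5.
Then P(r+1) = P(r) + (5(2r^2 + 3r + 2)r!) = ((10r + 5)r! - 5) + (5(2r^2 + 3r + 2)r!).
Simplifying, P(r+1) = (10(r+1) + 5)(r+1)! - 5,
which is the closed form with t = r+1.
Hence, by induction on t, the claim holds for every t ≥ 1.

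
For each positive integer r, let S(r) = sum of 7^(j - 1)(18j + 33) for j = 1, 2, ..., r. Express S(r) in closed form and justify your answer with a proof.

We claim S(r) = 7^r(3r + 5) - 5 for all r ≥ 1.
For the base case r = 1: S(1) = 51, and the closed form gives 51. They agree.
Inductive step: assume the claim holds for r = j, so S(j) = 7^j(3j + 5) - 5.
Then S(j+1) = S(j) + (7^j(18j + 51)) = (7^j(3j + 5) - 5) + (7^j(18j + 51)).
Simplifying, S(j+1) = 21·7^j·j + 56·7^j - 5 = 7^(j+1)(3(j+1) + 5) - 5,
which is the closed form with r = j+1.
This completes the induction.

S(r) = 7^r(3r + 5) - 5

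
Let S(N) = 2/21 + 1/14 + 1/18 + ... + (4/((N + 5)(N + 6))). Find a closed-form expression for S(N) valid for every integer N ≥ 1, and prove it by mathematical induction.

S(N) = 2N/(3(N + 6))

We claim S(N) = 2N/(3(N + 6)) for all N ≥ 1.
Base step (N = 1): S(1) = 2/21, and the closed form gives 2/21. They agree.
Inductive step: assume the claim holds for N = k, so S(k) = 2k/(3(k + 6)).
Then S(k+1) = S(k) + (4/((k + 6)(k + 7))) = (2k/(3(k + 6))) + (4/((k + 6)(k + 7))).
Simplifying, S(k+1) = 2(k + 1)/(3(k + 7)) = 2(k+1)/(3((k+1) + 6)),
which is the closed form with N = k+1.
Hence, by induction on N, the claim holds for every N ≥ 1.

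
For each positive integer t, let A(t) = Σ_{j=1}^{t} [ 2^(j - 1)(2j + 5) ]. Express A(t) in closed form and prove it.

A(t) = 2^t(2t + 3) - 3

We claim A(t) = 2^t(2t + 3) - 3 for all t ≥ 1.
When t = 1: A(1) = 7, and the closed form gives 7. They agree.
For the inductive step, assume it holds for an arbitrary j ≥ 1, so A(j) = 2^j(2j + 3) - 3.
Then A(j+1) = A(j) + (2^j(2j + 7)) = (2^j(2j + 3) - 3) + (2^j(2j + 7)).
Simplifying, A(j+1) = 4·2^j·j + 10·2^j - 3 = 2^(j+1)(2(j+1) + 3) - 3,
which is the closed form with t = j+1.
This completes the induction.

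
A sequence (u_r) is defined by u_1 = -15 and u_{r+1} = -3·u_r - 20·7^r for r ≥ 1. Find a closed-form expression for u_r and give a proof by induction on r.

u_r = -(-3)^(r - 1) - 2·7^r

Computing the first terms: u_1 = -15, u_2 = -95, u_3 = -695. This suggests u_r = -(-3)^(r - 1) - 2·7^r.
Base case (r = 1): the formula gives -15 = -15 = u_1.
Inductive step: assume the claim holds for r = p, so u_p = -(-3)^(p - 1) - 2·7^p.
Then u_{p+1} = -3·u_p - 20·7^p = -3·(-(-3)^(p - 1) - 2·7^p) - 20·7^p = -(-3)^p - 2·7^(p + 1) = -(-3)^((p+1) - 1) - 2·7^(p+1),
which is the claimed formula at r = p+1.
By the principle of mathematical induction, the result holds for all r ≥ 1.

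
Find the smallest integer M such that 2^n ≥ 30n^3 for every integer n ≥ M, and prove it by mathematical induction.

At n = 17: 131072 < 147390, so the inequality fails and M ≥ 18. We prove 2^n ≥ 30n^3 for all n ≥ 18.
When n = 18: 2^n = 262144 and 30n^3 = 174960, so 262144 ≥ 174960.
Inductive step: suppose the statement holds for some r ≥ 18, so 2^r ≥ 30r^3.
Then 2^(r + 1) = 2·(2^r) ≥ 2·(30r^3).
Also, for r ≥ 18 we have 2·(30r^3) ≥ 30(r+1)^3, since 2 ≥ (1 + 1/r)^3 for all r ≥ 18.
Combining, 2^(r + 1) ≥ 30(r+1)^3.
By induction, the statement is established for all n ≥ 18.
Hence the smallest such M is 18.

M = 18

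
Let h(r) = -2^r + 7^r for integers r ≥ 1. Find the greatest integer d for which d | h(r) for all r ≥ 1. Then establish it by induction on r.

Computing the first values: h(1) = 5 and h(2) = 45; gcd(5, 45) = 5, so d ≤ 5.
We prove 5 | -2^r + 7^r for all r ≥ 1 by induction on r.
For the base case r = 1: h(1) = 5 = 5·(1), so 5 | h(1).
Inductive step: assume the claim holds for r = k, i.e. 5 | h(k). Then
7^{k+1} − 2^{k+1} = 7·7^k − 2·2^k = 7·(7^k − 2^k) + (5)·2^k. The first term is divisible by 5 by the inductive hypothesis, and the second term (5)·2^k is divisible by 5 since 5 | 5. Hence 5 | h(k+1).
By the principle of mathematical induction, the result holds for all r ≥ 1.
Therefore the largest such d is 5.

d = 5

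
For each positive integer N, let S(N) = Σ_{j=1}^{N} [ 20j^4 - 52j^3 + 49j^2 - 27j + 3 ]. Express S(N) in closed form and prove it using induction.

S(N) = N(4N^4 - 3N^3 - 3N^2 - 2N - 3)

We claim S(N) = N(4N^4 - 3N^3 - 3N^2 - 2N - 3) for all N ≥ 1.
When N = 1: S(1) = -7, and the closed form gives -7. They agree.
Suppose the result is true for N = j, so S(j) = j(4j^4 - 3j^3 - 3j^2 - 2j - 3).
Then S(j+1) = S(j) + (20j^4 + 28j^3 + 13j^2 - 5j - 7) = (j(4j^4 - 3j^3 - 3j^2 - 2j - 3)) + (20j^4 + 28j^3 + 13j^2 - 5j - 7).
Simplifying, S(j+1) = (j + 1)(4j^4 + 13j^3 + 12j^2 - j - 7) = (j+1)(4(j+1)^4 - 3(j+1)^3 - 3(j+1)^2 - 2(j+1) - 3),
which is the closed form with N = j+1.
By induction, the statement is established for all N ≥ 1.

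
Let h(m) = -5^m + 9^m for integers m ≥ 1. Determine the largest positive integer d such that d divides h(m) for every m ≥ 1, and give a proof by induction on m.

d = 4

Computing the first values: h(1) = 4 and h(2) = 56; gcd(4, 56) = 4, so d ≤ 4.
We prove 4 | -5^m + 9^m for all m ≥ 1 by induction on m.
Base step (m = 1): h(1) = 4 = 4·(1), so 4 | h(1).
Inductive step: suppose the statement holds for some r ≥ 1, i.e. 4 | h(r). Then
9^{r+1} − 5^{r+1} = 9·9^r − 5·5^r = 9·(9^r − 5^r) + (4)·5^r. The first term is divisible by 4 by the inductive hypothesis, and the second term (4)·5^r is divisible by 4 since 4 | 4. Hence 4 | h(r+1).
Hence, by induction on m, the claim holds for every m ≥ 1.
Therefore the largest such d is 4.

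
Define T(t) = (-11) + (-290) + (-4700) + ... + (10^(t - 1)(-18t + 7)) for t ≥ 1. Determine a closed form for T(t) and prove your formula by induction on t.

We claim T(t) = 10^t(-2t + 1) - 1 for all t ≥ 1.
When t = 1: T(1) = -11, and the closed form gives -11. They agree.
Inductive step: suppose the statement holds for some r ≥ 1, so T(r) = 10^r(-2r + 1) - 1.
Then T(r+1) = T(r) + (10^r(-18r - 11)) = (10^r(-2r + 1) - 1) + (10^r(-18r - 11)).
Simplifying, T(r+1) = -20·10^r·r - 10·10^r - 1 = 10^(r+1)(-2(r+1) + 1) - 1,
which is the closed form with t = r+1.
This completes the induction.

T(t) = 10^t(-2t + 1) - 1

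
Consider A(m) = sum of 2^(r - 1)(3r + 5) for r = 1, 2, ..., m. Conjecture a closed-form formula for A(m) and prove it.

We claim A(m) = 2^m(3m + 2) - 2 for all m ≥ 1.
When m = 1: A(1) = 8, and the closed form gives 8. They agree.
Suppose the result is true for m = r, so A(r) = 2^r(3r + 2) - 2.
Then A(r+1) = A(r) + (2^r(3r + 8)) = (2^r(3r + 2) - 2) + (2^r(3r + 8)).
Simplifying, A(r+1) = 6·2^r·r + 10·2^r - 2 = 2^(r+1)(3(r+1) + 2) - 2,
which is the closed form with m = r+1.
By the principle of mathematical induction, the result holds for all m ≥ 1.

A(m) = 2^m(3m + 2) - 2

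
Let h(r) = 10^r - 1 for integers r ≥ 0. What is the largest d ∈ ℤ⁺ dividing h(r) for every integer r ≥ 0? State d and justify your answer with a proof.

d = 9

Computing the first values: h(0) = 0 and h(1) = 9; gcd(0, 9) = 9, so d ≤ 9.
We prove 9 | 10^r - 1 for all r ≥ 0 by induction on r.
For the base case r = 0: h(0) = 0 = 9·(0), so 9 | h(0).
For the inductive step, assume it holds for an arbitrary j ≥ 0, i.e. 9 | h(j). Then
h(j+1) = 10^(j+1) - 1 = 10·(10^j - 1) + 9 = 10·h(j) + 9. The first term is divisible by 9 by the inductive hypothesis, and 9 is divisible by 9. Hence 9 | h(j+1).
By the principle of mathematical induction, the result holds for all r ≥ 0.
Therefore the largest such d is 9.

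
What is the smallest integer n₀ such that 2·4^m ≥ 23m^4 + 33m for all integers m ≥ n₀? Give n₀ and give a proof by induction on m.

At m = 7: 32768 < 55454, so the inequality fails and n₀ ≥ 8. We prove 2·4^m ≥ 23m^4 + 33m for all m ≥ 8.
When m = 8: 2·4^m = 131072 and 23m^4 + 33m = 94472, so 131072 ≥ 94472.
Inductive step: suppose the statement holds for some p ≥ 8, so 2·4^p ≥ 23p^4 + 33p.
Then 2·4^(p + 1) = 4·(2·4^p) ≥ 4·(23p^4 + 33p).
Also, for p ≥ 8 we have 4·(23p^4 + 33p) ≥ 23(p+1)^4 + 33(p+1), since 4·(23p^4 + 33p) − (23(p+1)^4 + 33(p+1)) = 69p^4 - 92p^3 - 138p^2 + 7p - 56, which is nonnegative for all p ≥ 8.
Combining, 2·4^(p + 1) ≥ 23(p+1)^4 + 33(p+1).
This completes the induction.
Hence the smallest such n₀ is 8.

n₀ = 8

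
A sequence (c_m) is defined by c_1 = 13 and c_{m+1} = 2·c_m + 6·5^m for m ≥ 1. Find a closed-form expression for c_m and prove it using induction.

c_m = 3·2^(m - 1) + 2·5^m

Computing the first terms: c_1 = 13, c_2 = 56, c_3 = 262. This suggests c_m = 3·2^(m - 1) + 2·5^m.
For the base case m = 1: the formula gives 13 = 13 = c_1.
Inductive step: assume the claim holds for m = p, so c_p = 3·2^(p - 1) + 2·5^p.
Then c_{p+1} = 2·c_p + 6·5^p = 2·(3·2^(p - 1) + 2·5^p) + 6·5^p = 3·2^p + 2·5^(p + 1) = 3·2^((p+1) - 1) + 2·5^(p+1),
which is the claimed formula at m = p+1.
This completes the induction.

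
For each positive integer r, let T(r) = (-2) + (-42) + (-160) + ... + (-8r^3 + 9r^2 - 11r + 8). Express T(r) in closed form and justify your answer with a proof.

We claim T(r) = -r(2r^3 + r^2 + 3r - 4) for all r ≥ 1.
Base step (r = 1): T(1) = -2, and the closed form gives -2. They agree.
Inductive step: suppose the statement holds for some m ≥ 1, so T(m) = m(-2m^3 - m^2 - 3m + 4).
Then T(m+1) = T(m) + (-8m^3 - 15m^2 - 17m - 2) = (m(-2m^3 - m^2 - 3m + 4)) + (-8m^3 - 15m^2 - 17m - 2).
Simplifying, T(m+1) = -(m + 1)(2m^3 + 7m^2 + 11m + 2) = -(m+1)(2(m+1)^3 + (m+1)^2 + 3(m+1) - 4),
which is the closed form with r = m+1.
Hence, by induction on r, the claim holds for every r ≥ 1.

T(r) = -r(2r^3 + r^2 + 3r - 4)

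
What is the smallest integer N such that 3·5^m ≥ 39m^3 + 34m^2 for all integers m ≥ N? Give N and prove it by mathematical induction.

N = 5

At m = 4: 1875 < 3040, so the inequality fails and N ≥ 5. We prove 3·5^m ≥ 39m^3 + 34m^2 for all m ≥ 5.
When m = 5: 3·5^m = 9375 and 39m^3 + 34m^2 = 5725, so 9375 ≥ 5725.
Inductive step: assume the claim holds for m = k, so 3·5^k ≥ 39k^3 + 34k^2.
Then 3·5^(k + 1) = 5·(3·5^k) ≥ 5·(39k^3 + 34k^2).
Also, for k ≥ 5 we have 5·(39k^3 + 34k^2) ≥ 39(k+1)^3 + 34(k+1)^2, since 5·(39k^3 + 34k^2) − (39(k+1)^3 + 34(k+1)^2) = 156k^3 + 19k^2 - 185k - 73, which is nonnegative for all k ≥ 5.
Combining, 3·5^(k + 1) ≥ 39(k+1)^3 + 34(k+1)^2.
By induction, the statement is established for all m ≥ 5.
Hence the smallest such N is 5.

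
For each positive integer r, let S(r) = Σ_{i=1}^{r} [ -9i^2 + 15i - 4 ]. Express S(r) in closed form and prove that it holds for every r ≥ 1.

S(r) = -r(3r^2 - 3r - 2)

We claim S(r) = -r(3r^2 - 3r - 2) for all r ≥ 1.
Base step (r = 1): S(1) = 2, and the closed form gives 2. They agree.
Inductive step: assume the claim holds for r = i, so S(i) = i(-3i^2 + 3i + 2).
Then S(i+1) = S(i) + (-9i^2 - 3i + 2) = (i(-3i^2 + 3i + 2)) + (-9i^2 - 3i + 2).
Simplifying, S(i+1) = -(i + 1)(3i^2 + 3i - 2) = -(i+1)(3(i+1)^2 - 3(i+1) - 2),
which is the closed form with r = i+1.
This completes the induction.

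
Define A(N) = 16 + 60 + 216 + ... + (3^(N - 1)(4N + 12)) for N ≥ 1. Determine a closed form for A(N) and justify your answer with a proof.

We claim A(N) = 3^N(2N + 5) - 5 for all N ≥ 1.
For the base case N = 1: A(1) = 16, and the closed form gives 16. They agree.
For the inductive step, assume it holds for an arbitrary m ≥ 1, so A(m) = 3^m(2m + 5) - 5.
Then A(m+1) = A(m) + (4·3^m(m + 4)) = (3^m(2m + 5) - 5) + (4·3^m(m + 4)).
Simplifying, A(m+1) = 6·3^m·m + 21·3^m - 5 = 3^(m+1)(2(m+1) + 5) - 5,
which is the closed form with N = m+1.
By induction, the statement is established for all N ≥ 1.

A(N) = 3^N(2N + 5) - 5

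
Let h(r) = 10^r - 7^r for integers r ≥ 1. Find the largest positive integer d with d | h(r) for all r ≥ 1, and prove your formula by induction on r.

Computing the first values: h(1) = 3 and h(2) = 51; gcd(3, 51) = 3, so d ≤ 3.
We prove 3 | 10^r - 7^r for all r ≥ 1 by induction on r.
Base step (r = 1): h(1) = 3 = 3·(1), so 3 | h(1).
For the inductive step, assume it holds for an arbitrary k ≥ 1, i.e. 3 | h(k). Then
10^{k+1} − 7^{k+1} = 10·10^k − 7·7^k = 10·(10^k − 7^k) + (3)·7^k. The first term is divisible by 3 by the inductive hypothesis, and the second term (3)·7^k is divisible by 3 since 3 | 3. Hence 3 | h(k+1).
By induction, the statement is established for all r ≥ 1.
Therefore the largest such d is 3.

d = 3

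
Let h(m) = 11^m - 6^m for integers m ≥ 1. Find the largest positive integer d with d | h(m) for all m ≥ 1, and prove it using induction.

Computing the first values: h(1) = 5 and h(2) = 85; gcd(5, 85) = 5, so d ≤ 5.
We prove 5 | 11^m - 6^m for all m ≥ 1 by induction on m.
For the base case m = 1: h(1) = 5 = 5·(1), so 5 | h(1).
Inductive step: suppose the statement holds for some p ≥ 1, i.e. 5 | h(p). Then
11^{p+1} − 6^{p+1} = 11·11^p − 6·6^p = 11·(11^p − 6^p) + (5)·6^p. The first term is divisible by 5 by the inductive hypothesis, and the second term (5)·6^p is divisible by 5 since 5 | 5. Hence 5 | h(p+1).
Hence, by induction on m, the claim holds for every m ≥ 1.
Therefore the largest such d is 5.

d = 5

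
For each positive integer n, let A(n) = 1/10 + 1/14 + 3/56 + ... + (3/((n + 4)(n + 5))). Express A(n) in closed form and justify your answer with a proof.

A(n) = 3n/(5(n + 5))

We claim A(n) = 3n/(5(n + 5)) for all n ≥ 1.
Base case (n = 1): A(1) = 1/10, and the closed form gives 1/10. They agree.
Inductive step: assume the claim holds for n = r, so A(r) = 3r/(5(r + 5)).
Then A(r+1) = A(r) + (3/((r + 5)(r + 6))) = (3r/(5(r + 5))) + (3/((r + 5)(r + 6))).
Simplifying, A(r+1) = 3(r + 1)/(5(r + 6)) = 3(r+1)/(5((r+1) + 5)),
which is the closed form with n = r+1.
This completes the induction.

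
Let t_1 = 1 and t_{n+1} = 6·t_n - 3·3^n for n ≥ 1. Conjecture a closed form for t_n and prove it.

Computing the first terms: t_1 = 1, t_2 = -3, t_3 = -45. This suggests t_n = 3^n - 2·6^(n - 1).
Base step (n = 1): the formula gives 1 = 1 = t_1.
For the inductive step, assume it holds for an arbitrary j ≥ 1, so t_j = 3^j - 2·6^(j - 1).
Then t_{j+1} = 6·t_j - 3·3^j = 6·(3^j - 2·6^(j - 1)) - 3·3^j = 3^(j + 1) - 2·6^j = 3^(j+1) - 2·6^((j+1) - 1),
which is the claimed formula at n = j+1.
By induction, the statement is established for all n ≥ 1.

t_n = 3^n - 2·6^(n - 1)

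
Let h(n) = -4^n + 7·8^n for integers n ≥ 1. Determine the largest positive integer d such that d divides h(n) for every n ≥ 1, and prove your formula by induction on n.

d = 4

Computing the first values: h(1) = 52 and h(2) = 432; gcd(52, 432) = 4, so d ≤ 4.
We prove 4 | -4^n + 7·8^n for all n ≥ 1 by induction on n.
When n = 1: h(1) = 52 = 4·(13), so 4 | h(1).
Inductive step: suppose the statement holds for some k ≥ 1, i.e. 4 | h(k). Then
h(k+1) − 8·h(k) = (-4^(k+1) + 7·8^(k+1)) − 8·(-4^k + 7·8^k) = (-1)·4^k·(4 − 8) = (4)·4^k. Since 4 | h(k) by the inductive hypothesis, 4 | 8·h(k); and 4 | 4 since 4 = 4·1. Therefore 4 | h(k+1).
By the principle of mathematical induction, the result holds for all n ≥ 1.
Therefore the largest such d is 4.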